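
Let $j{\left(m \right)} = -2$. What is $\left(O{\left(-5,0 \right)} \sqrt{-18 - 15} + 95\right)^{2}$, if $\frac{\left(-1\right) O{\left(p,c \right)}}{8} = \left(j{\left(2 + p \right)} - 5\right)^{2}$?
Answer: $\left(95 - 392 i \sqrt{33}\right)^{2} \approx -5.0619 \cdot 10^{6} - 4.2786 \cdot 10^{5} i$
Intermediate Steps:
$O{\left(p,c \right)} = -392$ ($O{\left(p,c \right)} = - 8 \left(-2 - 5\right)^{2} = - 8 \left(-7\right)^{2} = \left(-8\right) 49 = -392$)
$\left(O{\left(-5,0 \right)} \sqrt{-18 - 15} + 95\right)^{2} = \left(- 392 \sqrt{-18 - 15} + 95\right)^{2} = \left(- 392 \sqrt{-33} + 95\right)^{2} = \left(- 392 i \sqrt{33} + 95\right)^{2} = \left(95 - 392 i \sqrt{33}\right)^{2}$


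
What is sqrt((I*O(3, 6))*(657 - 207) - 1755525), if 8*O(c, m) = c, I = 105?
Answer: 5*I*sqrt(278049)/2 ≈ 1318.3*I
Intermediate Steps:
O(c, m) = c/8
sqrt((I*O(3, 6))*(657 - 207) - 1755525) = sqrt((105*((1/8)*3))*(657 - 207) - 1755525) = sqrt((105*(3/8))*450 - 1755525) = sqrt((315/8)*450 - 1755525) = sqrt(70875/4 - 1755525) = sqrt(-6951225/4) = 5*I*sqrt(278049)/2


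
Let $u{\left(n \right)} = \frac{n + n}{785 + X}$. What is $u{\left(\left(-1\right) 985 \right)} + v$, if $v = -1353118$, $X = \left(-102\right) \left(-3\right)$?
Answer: $- \frac{1476253708}{1091} \approx -1.3531 \cdot 10^{6}$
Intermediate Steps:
$X = 306$
$u{\left(n \right)} = \frac{2 n}{1091}$ ($u{\left(n \right)} = \frac{n + n}{785 + 306} = \frac{2 n}{1091}$)
$u{\left(\left(-1\right) 985 \right)} + v = \frac{2 \left(\left(-1\right) 985\right)}{1091} - 1353118 = \frac{2}{1091} \left(-985\right) - 1353118 = - \frac{1970}{1091} - 1353118 = - \frac{1476253708}{1091}$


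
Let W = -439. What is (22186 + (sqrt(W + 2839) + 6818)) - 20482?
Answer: 8522 + 20*sqrt(6) ≈ 8571.0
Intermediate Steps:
(22186 + (sqrt(W + 2839) + 6818)) - 20482 = (22186 + (sqrt(-439 + 2839) + 6818)) - 20482 = (22186 + (sqrt(2400) + 6818)) - 20482 = (22186 + (20*sqrt(6) + 6818)) - 20482 = (22186 + (6818 + 20*sqrt(6))) - 20482 = (29004 + 20*sqrt(6)) - 20482 = 8522 + 20*sqrt(6)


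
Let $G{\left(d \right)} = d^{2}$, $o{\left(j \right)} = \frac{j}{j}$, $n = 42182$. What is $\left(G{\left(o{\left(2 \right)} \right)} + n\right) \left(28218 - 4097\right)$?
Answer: $1017496143$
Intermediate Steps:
$o{\left(j \right)} = 1$
$\left(G{\left(o{\left(2 \right)} \right)} + n\right) \left(28218 - 4097\right) = \left(1^{2} + 42182\right) \left(28218 - 4097\right) = \left(1 + 42182\right) 24121 = 42183 \cdot 24121 = 1017496143$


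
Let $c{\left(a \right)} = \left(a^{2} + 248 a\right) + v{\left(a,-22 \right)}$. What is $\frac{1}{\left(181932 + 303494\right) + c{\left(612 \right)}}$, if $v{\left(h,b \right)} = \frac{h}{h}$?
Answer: $\frac{1}{1011747} \approx 9.8839 \cdot 10^{-7}$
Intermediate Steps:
$v{\left(h,b \right)} = 1$
$c{\left(a \right)} = 1 + a^{2} + 248 a$ ($c{\left(a \right)} = \left(a^{2} + 248 a\right) + 1 = 1 + a^{2} + 248 a$)
$\frac{1}{\left(181932 + 303494\right) + c{\left(612 \right)}} = \frac{1}{\left(181932 + 303494\right) + \left(1 + 612^{2} + 248 \cdot 612\right)} = \frac{1}{485426 + \left(1 + 374544 + 151776\right)} = \frac{1}{485426 + 526321} = \frac{1}{1011747}$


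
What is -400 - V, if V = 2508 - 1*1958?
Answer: -950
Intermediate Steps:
V = 550 (V = 2508 - 1958 = 550)
-400 - V = -400 - 1*550 = -400 - 550 = -950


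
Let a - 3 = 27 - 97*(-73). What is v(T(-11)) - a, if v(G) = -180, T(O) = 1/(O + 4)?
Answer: -7291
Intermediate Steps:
T(O) = 1/(4 + O)
a = 7111 (a = 3 + (27 - 97*(-73)) = 3 + (27 + 7081) = 3 + 7108 = 7111)
v(T(-11)) - a = -180 - 1*7111 = -180 - 7111 = -7291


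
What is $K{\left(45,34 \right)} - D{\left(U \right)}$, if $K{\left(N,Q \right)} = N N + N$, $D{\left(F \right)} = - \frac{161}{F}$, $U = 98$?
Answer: $\frac{29003}{14} \approx 2071.6$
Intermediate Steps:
$K{\left(N,Q \right)} = N + N^{2}$ ($K{\left(N,Q \right)} = N^{2} + N = N + N^{2}$)
$K{\left(45,34 \right)} - D{\left(U \right)} = 45 \left(1 + 45\right) - - \frac{161}{98} = 45 \cdot 46 - \left(-161\right) \frac{1}{98} = 2070 - - \frac{23}{14} = 2070 + \frac{23}{14} = \frac{29003}{14}$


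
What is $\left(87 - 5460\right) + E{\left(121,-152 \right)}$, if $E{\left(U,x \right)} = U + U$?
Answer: $-5131$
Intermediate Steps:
$E{\left(U,x \right)} = 2 U$
$\left(87 - 5460\right) + E{\left(121,-152 \right)} = \left(87 - 5460\right) + 2 \cdot 121 = \left(87 - 5460\right) + 242 = -5373 + 242 = -5131$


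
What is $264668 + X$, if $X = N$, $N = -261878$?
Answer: $2790$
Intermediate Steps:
$X = -261878$
$264668 + X = 264668 - 261878 = 2790$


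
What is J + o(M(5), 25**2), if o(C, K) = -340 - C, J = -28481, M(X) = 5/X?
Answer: -28822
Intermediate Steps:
J + o(M(5), 25**2) = -28481 + (-340 - 5/5) = -28481 + (-340 - 1*1) = -28481 + (-340 - 1) = -28481 - 341 = -28822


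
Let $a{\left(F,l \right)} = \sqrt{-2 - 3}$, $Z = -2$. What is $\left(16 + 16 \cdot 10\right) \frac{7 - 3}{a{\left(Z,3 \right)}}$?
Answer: $- \frac{704 i \sqrt{5}}{5} \approx - 314.84 i$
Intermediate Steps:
$a{\left(F,l \right)} = i \sqrt{5}$ ($a{\left(F,l \right)} = \sqrt{-5} = i \sqrt{5}$)
$\left(16 + 16 \cdot 10\right) \frac{7 - 3}{a{\left(Z,3 \right)}} = \left(16 + 16 \cdot 10\right) \frac{7 - 3}{i \sqrt{5}} = \left(16 + 160\right) \left(7 - 3\right) \left(- \frac{i \sqrt{5}}{5}\right) = 176 \cdot 4 \left(- \frac{i \sqrt{5}}{5}\right) = 176 \left(- \frac{4 i \sqrt{5}}{5}\right) = - \frac{704 i \sqrt{5}}{5}$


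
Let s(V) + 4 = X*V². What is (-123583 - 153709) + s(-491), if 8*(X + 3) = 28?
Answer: -313511/2 ≈ -1.5676e+5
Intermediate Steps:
X = ½ (X = -3 + (⅛)*28 = -3 + 7/2 = ½ ≈ 0.50000)
s(V) = -4 + V²/2
(-123583 - 153709) + s(-491) = (-123583 - 153709) + (-4 + (½)*(-491)²) = -277292 + (-4 + (½)*241081) = -277292 + (-4 + 241081/2) = -277292 + 241073/2 = -313511/2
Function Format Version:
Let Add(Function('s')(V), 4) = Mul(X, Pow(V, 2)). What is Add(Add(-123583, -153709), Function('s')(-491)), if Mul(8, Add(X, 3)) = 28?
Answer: Rational(-313511, 2) ≈ -1.5676e+5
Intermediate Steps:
X = Rational(1, 2) (X = Add(-3, Mul(Rational(1, 8), 28)) = Add(-3, Rational(7, 2)) = Rational(1, 2) ≈ 0.50000)
Function('s')(V) = Add(-4, Mul(Rational(1, 2), Pow(V, 2)))
Add(Add(-123583, -153709), Function('s')(-491)) = Add(Add(-123583, -153709), Add(-4, Mul(Rational(1, 2), Pow(-491, 2)))) = Add(-277292, Add(-4, Mul(Rational(1, 2), 241081))) = Add(-277292, Add(-4, Rational(241081, 2))) = Add(-277292, Rational(241073, 2)) = Rational(-313511, 2)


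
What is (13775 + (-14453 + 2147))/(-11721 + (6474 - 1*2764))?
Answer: -1469/8011 ≈ -0.18337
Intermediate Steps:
(13775 + (-14453 + 2147))/(-11721 + (6474 - 1*2764)) = (13775 - 12306)/(-11721 + (6474 - 2764)) = 1469/(-11721 + 3710) = 1469/(-8011) = 1469*(-1/8011) = -1469/8011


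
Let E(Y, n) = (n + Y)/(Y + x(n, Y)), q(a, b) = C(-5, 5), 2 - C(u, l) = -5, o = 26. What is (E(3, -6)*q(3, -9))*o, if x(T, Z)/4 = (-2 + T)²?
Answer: -78/37 ≈ -2.1081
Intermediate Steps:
C(u, l) = 7 (C(u, l) = 2 - 1*(-5) = 2 + 5 = 7)
q(a, b) = 7
x(T, Z) = 4*(-2 + T)²
E(Y, n) = (Y + n)/(Y + 4*(-2 + n)²) (E(Y, n) = (n + Y)/(Y + 4*(-2 + n)²) = (Y + n)/(Y + 4*(-2 + n)²))
(E(3, -6)*q(3, -9))*o = (((3 - 6)/(3 + 4*(-2 - 6)²))*7)*26 = ((-3/(3 + 4*(-8)²))*7)*26 = ((-3/(3 + 4*64))*7)*26 = ((-3/(3 + 256))*7)*26 = ((-3/259)*7)*26 = (((1/259)*(-3))*7)*26 = -3/259*7*26 = -3/37*26 = -78/37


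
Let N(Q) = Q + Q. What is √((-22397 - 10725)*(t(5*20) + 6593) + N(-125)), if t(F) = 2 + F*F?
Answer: 8*I*√8588435 ≈ 23445.0*I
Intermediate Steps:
t(F) = 2 + F²
N(Q) = 2*Q
√((-22397 - 10725)*(t(5*20) + 6593) + N(-125)) = √((-22397 - 10725)*((2 + (5*20)²) + 6593) + 2*(-125)) = √(-33122*((2 + 100²) + 6593) - 250) = √(-33122*((2 + 10000) + 6593) - 250) = √(-33122*(10002 + 6593) - 250) = √(-33122*16595 - 250) = √(-549659590 - 250) = √(-549659840) = 8*I*√8588435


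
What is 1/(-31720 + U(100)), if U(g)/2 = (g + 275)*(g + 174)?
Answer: 1/173780 ≈ 5.7544e-6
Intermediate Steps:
U(g) = 2*(174 + g)*(275 + g) (U(g) = 2*((g + 275)*(g + 174)) = 2*((275 + g)*(174 + g)) = 2*((174 + g)*(275 + g)) = 2*(174 + g)*(275 + g))
1/(-31720 + U(100)) = 1/(-31720 + (95700 + 2*100**2 + 898*100)) = 1/(-31720 + (95700 + 2*10000 + 89800)) = 1/(-31720 + (95700 + 20000 + 89800)) = 1/(-31720 + 205500) = 1/173780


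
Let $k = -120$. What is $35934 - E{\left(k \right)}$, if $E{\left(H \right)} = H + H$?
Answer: $36174$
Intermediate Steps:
$E{\left(H \right)} = 2 H$
$35934 - E{\left(k \right)} = 35934 - 2 \left(-120\right) = 35934 - -240 = 35934 + 240 = 36174$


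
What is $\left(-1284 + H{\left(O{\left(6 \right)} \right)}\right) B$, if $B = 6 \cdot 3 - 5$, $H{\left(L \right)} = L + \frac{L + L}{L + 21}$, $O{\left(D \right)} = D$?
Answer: $- \frac{149474}{9} \approx -16608.0$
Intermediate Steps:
$H{\left(L \right)} = L + \frac{2 L}{21 + L}$
$B = 13$ ($B = 18 - 5 = 13$)
$\left(-1284 + H{\left(O{\left(6 \right)} \right)}\right) B = \left(-1284 + \frac{6 \left(23 + 6\right)}{21 + 6}\right) 13 = \left(-1284 + 6 \cdot \frac{1}{27} \cdot 29\right) 13 = \left(-1284 + \frac{58}{9}\right) 13 = \left(- \frac{11498}{9}\right) 13 = - \frac{149474}{9}$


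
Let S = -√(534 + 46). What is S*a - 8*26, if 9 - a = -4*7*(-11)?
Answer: -208 + 598*√145 ≈ 6992.9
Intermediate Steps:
a = -299 (a = 9 - (-4*7)*(-11) = 9 - (-28)*(-11) = 9 - 1*308 = 9 - 308 = -299)
S = -2*√145 (S = -√580 = -2*√145 ≈ -24.083)
S*a - 8*26 = -2*√145*(-299) - 8*26 = 598*√145 - 208 = -208 + 598*√145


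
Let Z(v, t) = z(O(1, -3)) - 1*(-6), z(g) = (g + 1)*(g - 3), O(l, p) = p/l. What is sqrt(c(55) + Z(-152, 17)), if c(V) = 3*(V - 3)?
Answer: sqrt(174) ≈ 13.191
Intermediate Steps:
c(V) = -9 + 3*V (c(V) = 3*(-3 + V) = -9 + 3*V)
z(g) = (1 + g)*(-3 + g)
Z(v, t) = 18 (Z(v, t) = (-3 + (-3/1)**2 - (-6)/1) - 1*(-6) = (-3 + (-3*1)**2 - (-6)) + 6 = (-3 + (-3)**2 - 2*(-3)) + 6 = (-3 + 9 + 6) + 6 = 12 + 6 = 18)
sqrt(c(55) + Z(-152, 17)) = sqrt((-9 + 3*55) + 18) = sqrt((-9 + 165) + 18) = sqrt(156 + 18) = sqrt(174)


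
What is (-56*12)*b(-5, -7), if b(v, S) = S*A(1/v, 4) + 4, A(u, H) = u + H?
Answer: 75936/5 ≈ 15187.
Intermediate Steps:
A(u, H) = H + u
b(v, S) = 4 + S*(4 + 1/v) (b(v, S) = S*(4 + 1/v) + 4 = 4 + S*(4 + 1/v))
(-56*12)*b(-5, -7) = (-56*12)*(4 + 4*(-7) - 7/(-5)) = -672*(4 - 28 - 7*(-⅕)) = -672*(4 - 28 + 7/5) = -672*(-113/5) = 75936/5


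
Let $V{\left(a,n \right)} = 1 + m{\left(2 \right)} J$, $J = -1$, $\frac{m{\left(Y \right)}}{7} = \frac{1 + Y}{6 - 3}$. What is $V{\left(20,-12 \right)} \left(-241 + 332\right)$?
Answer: $-546$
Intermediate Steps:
$m{\left(Y \right)} = \frac{7}{3} + \frac{7 Y}{3}$ ($m{\left(Y \right)} = 7 \frac{1 + Y}{6 - 3} = 7 \frac{1 + Y}{3} = 7 \left(1 + Y\right) \frac{1}{3} = 7 \left(\frac{1}{3} + \frac{Y}{3}\right) = \frac{7}{3} + \frac{7 Y}{3}$)
$V{\left(a,n \right)} = -6$ ($V{\left(a,n \right)} = 1 + \left(\frac{7}{3} + \frac{7}{3} \cdot 2\right) \left(-1\right) = 1 + \left(\frac{7}{3} + \frac{14}{3}\right) \left(-1\right) = 1 + 7 \left(-1\right) = 1 - 7 = -6$)
$V{\left(20,-12 \right)} \left(-241 + 332\right) = - 6 \left(-241 + 332\right) = \left(-6\right) 91 = -546$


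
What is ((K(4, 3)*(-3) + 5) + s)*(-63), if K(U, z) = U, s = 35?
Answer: -1764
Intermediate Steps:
((K(4, 3)*(-3) + 5) + s)*(-63) = ((4*(-3) + 5) + 35)*(-63) = ((-12 + 5) + 35)*(-63) = (-7 + 35)*(-63) = 28*(-63) = -1764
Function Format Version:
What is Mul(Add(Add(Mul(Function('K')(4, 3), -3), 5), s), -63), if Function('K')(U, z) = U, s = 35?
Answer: -1764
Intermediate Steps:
Mul(Add(Add(Mul(Function('K')(4, 3), -3), 5), s), -63) = Mul(Add(Add(Mul(4, -3), 5), 35), -63) = Mul(Add(Add(-12, 5), 35), -63) = Mul(Add(-7, 35), -63) = Mul(28, -63) = -1764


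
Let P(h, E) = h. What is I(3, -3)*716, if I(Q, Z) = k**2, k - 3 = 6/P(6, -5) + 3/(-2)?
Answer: 4475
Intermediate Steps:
k = 5/2 (k = 3 + (6/6 + 3/(-2)) = 3 + (6*(1/6) + 3*(-1/2)) = 3 + (1 - 3/2) = 3 - 1/2 = 5/2 ≈ 2.5000)
I(Q, Z) = 25/4 (I(Q, Z) = (5/2)**2 = 25/4)
I(3, -3)*716 = (25/4)*716 = 4475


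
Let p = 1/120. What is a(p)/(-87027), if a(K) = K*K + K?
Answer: -121/1253188800 ≈ -9.6554e-8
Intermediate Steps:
p = 1/120 ≈ 0.0083333
a(K) = K + K² (a(K) = K² + K = K + K²)
a(p)/(-87027) = ((1 + 1/120)/120)/(-87027) = ((1/120)*(121/120))*(-1/87027) = (121/14400)*(-1/87027) = -121/1253188800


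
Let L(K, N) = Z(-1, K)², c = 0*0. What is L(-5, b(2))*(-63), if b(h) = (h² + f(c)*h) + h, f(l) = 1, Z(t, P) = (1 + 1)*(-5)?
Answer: -6300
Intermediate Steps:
Z(t, P) = -10 (Z(t, P) = 2*(-5) = -10)
c = 0
b(h) = h² + 2*h (b(h) = (h² + 1*h) + h = (h² + h) + h = (h + h²) + h = h² + 2*h)
L(K, N) = 100 (L(K, N) = (-10)² = 100)
L(-5, b(2))*(-63) = 100*(-63) = -6300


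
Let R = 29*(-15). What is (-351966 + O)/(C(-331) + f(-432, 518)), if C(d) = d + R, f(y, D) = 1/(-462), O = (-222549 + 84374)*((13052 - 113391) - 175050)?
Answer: -17579803676358/353893 ≈ -4.9675e+7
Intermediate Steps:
O = 38051875075 (O = -138175*(-100339 - 175050) = -138175*(-275389) = 38051875075)
f(y, D) = -1/462
R = -435
C(d) = -435 + d (C(d) = d - 435 = -435 + d)
(-351966 + O)/(C(-331) + f(-432, 518)) = (-351966 + 38051875075)/((-435 - 331) - 1/462) = 38051523109/(-766 - 1/462) = 38051523109/(-353893/462) = 38051523109*(-462/353893) = -17579803676358/353893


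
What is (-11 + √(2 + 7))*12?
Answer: -96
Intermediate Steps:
(-11 + √(2 + 7))*12 = (-11 + √9)*12 = (-11 + 3)*12 = -8*12 = -96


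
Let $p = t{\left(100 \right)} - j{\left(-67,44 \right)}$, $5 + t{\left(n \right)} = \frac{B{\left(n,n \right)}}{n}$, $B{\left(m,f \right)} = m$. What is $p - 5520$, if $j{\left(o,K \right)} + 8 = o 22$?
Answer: $-4042$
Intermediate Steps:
$j{\left(o,K \right)} = -8 + 22 o$ ($j{\left(o,K \right)} = -8 + o 22 = -8 + 22 o$)
$t{\left(n \right)} = -4$ ($t{\left(n \right)} = -5 + \frac{n}{n} = -5 + 1 = -4$)
$p = 1478$ ($p = -4 - \left(-8 + 22 \left(-67\right)\right) = -4 - \left(-8 - 1474\right) = -4 - -1482 = -4 + 1482 = 1478$)
$p - 5520 = 1478 - 5520 = -4042$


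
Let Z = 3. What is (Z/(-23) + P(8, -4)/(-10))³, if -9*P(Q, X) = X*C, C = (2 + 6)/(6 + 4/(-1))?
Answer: -32461759/1108717875 ≈ -0.029279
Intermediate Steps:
C = 4 (C = 8/(6 + 4*(-1)) = 8/(6 - 4) = 8/2 = 8*(½) = 4)
P(Q, X) = -4*X/9 (P(Q, X) = -X*4/9 = -4*X/9)
(Z/(-23) + P(8, -4)/(-10))³ = (3/(-23) - 4/9*(-4)/(-10))³ = (3*(-1/23) + (16/9)*(-⅒))³ = (-3/23 - 8/45)³ = (-319/1035)³ = -32461759/1108717875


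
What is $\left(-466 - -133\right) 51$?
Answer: $-16983$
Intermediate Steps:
$\left(-466 - -133\right) 51 = \left(-466 + 133\right) 51 = \left(-333\right) 51 = -16983$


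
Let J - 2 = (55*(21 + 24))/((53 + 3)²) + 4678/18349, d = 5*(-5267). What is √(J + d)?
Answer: I*√27802507931086621/1027544 ≈ 162.27*I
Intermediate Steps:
d = -26335
J = 175168911/57542464 (J = 2 + ((55*(21 + 24))/((53 + 3)²) + 4678/18349) = 2 + ((55*45)/(56²) + 4678*(1/18349)) = 2 + (2475/3136 + 4678/18349) = 2 + 60083983/57542464 = 175168911/57542464 ≈ 3.0442)
√(J + d) = √(175168911/57542464 - 26335) = √(-1515205620529/57542464) = I*√27802507931086621/1027544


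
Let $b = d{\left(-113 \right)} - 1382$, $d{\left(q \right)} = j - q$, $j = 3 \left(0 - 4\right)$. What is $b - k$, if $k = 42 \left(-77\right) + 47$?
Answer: $1906$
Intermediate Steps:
$j = -12$ ($j = 3 \left(-4\right) = -12$)
$d{\left(q \right)} = -12 - q$
$k = -3187$ ($k = -3234 + 47 = -3187$)
$b = -1281$ ($b = \left(-12 - -113\right) - 1382 = \left(-12 + 113\right) - 1382 = 101 - 1382 = -1281$)
$b - k = -1281 - -3187 = -1281 + 3187 = 1906$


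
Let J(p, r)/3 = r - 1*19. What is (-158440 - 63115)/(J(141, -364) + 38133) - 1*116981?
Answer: -4326646859/36984 ≈ -1.1699e+5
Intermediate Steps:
J(p, r) = -57 + 3*r (J(p, r) = 3*(r - 1*19) = 3*(r - 19) = 3*(-19 + r) = -57 + 3*r)
(-158440 - 63115)/(J(141, -364) + 38133) - 1*116981 = (-158440 - 63115)/((-57 + 3*(-364)) + 38133) - 1*116981 = -221555/((-57 - 1092) + 38133) - 116981 = -221555/(-1149 + 38133) - 116981 = -221555/36984 - 116981 = -4326646859/36984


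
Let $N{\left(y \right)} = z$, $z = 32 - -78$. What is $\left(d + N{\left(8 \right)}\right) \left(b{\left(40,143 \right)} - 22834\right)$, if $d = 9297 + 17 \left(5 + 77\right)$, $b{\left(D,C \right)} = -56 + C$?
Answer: $-245690347$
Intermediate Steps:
$d = 10691$ ($d = 9297 + 17 \cdot 82 = 9297 + 1394 = 10691$)
$z = 110$ ($z = 32 + 78 = 110$)
$N{\left(y \right)} = 110$
$\left(d + N{\left(8 \right)}\right) \left(b{\left(40,143 \right)} - 22834\right) = \left(10691 + 110\right) \left(\left(-56 + 143\right) - 22834\right) = 10801 \left(87 - 22834\right) = 10801 \left(-22747\right) = -245690347$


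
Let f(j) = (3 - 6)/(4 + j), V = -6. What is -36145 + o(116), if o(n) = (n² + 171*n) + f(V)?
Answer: -5703/2 ≈ -2851.5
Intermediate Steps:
f(j) = -3/(4 + j)
o(n) = 3/2 + n² + 171*n (o(n) = (n² + 171*n) - 3/(4 - 6) = (n² + 171*n) - 3/(-2) = (n² + 171*n) - 3*(-½) = (n² + 171*n) + 3/2 = 3/2 + n² + 171*n)
-36145 + o(116) = -36145 + (3/2 + 116² + 171*116) = -36145 + (3/2 + 13456 + 19836) = -36145 + 66587/2 = -5703/2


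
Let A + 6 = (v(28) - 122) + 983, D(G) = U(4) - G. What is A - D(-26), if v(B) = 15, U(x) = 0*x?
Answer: 844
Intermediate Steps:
U(x) = 0
D(G) = -G (D(G) = 0 - G = -G)
A = 870 (A = -6 + ((15 - 122) + 983) = -6 + (-107 + 983) = -6 + 876 = 870)
A - D(-26) = 870 - (-1)*(-26) = 870 - 1*26 = 870 - 26 = 844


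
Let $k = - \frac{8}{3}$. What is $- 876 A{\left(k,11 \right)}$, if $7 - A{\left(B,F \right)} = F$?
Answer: $3504$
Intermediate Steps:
$k = - \frac{8}{3}$ ($k = \left(-8\right) \frac{1}{3} = - \frac{8}{3} \approx -2.6667$)
$A{\left(B,F \right)} = 7 - F$
$- 876 A{\left(k,11 \right)} = - 876 \left(7 - 11\right) = \left(-876\right) \left(-4\right) = 3504$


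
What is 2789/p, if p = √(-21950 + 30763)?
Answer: 2789*√8813/8813 ≈ 29.709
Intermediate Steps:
p = √8813 ≈ 93.878
2789/p = 2789/(√8813) = 2789*(√8813/8813) = 2789*√8813/8813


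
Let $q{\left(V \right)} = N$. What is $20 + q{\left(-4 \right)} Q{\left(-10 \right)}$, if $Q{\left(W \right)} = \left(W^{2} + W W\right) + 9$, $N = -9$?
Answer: $-1861$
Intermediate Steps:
$Q{\left(W \right)} = 9 + 2 W^{2}$ ($Q{\left(W \right)} = \left(W^{2} + W^{2}\right) + 9 = 2 W^{2} + 9 = 9 + 2 W^{2}$)
$q{\left(V \right)} = -9$
$20 + q{\left(-4 \right)} Q{\left(-10 \right)} = 20 - 9 \left(9 + 2 \left(-10\right)^{2}\right) = 20 - 9 \left(9 + 2 \cdot 100\right) = 20 - 9 \left(9 + 200\right) = 20 - 1881 = -1861$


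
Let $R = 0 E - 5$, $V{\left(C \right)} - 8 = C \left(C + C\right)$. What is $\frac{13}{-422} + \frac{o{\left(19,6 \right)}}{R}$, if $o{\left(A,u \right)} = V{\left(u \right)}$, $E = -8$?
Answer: $- \frac{6765}{422} \approx -16.031$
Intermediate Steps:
$V{\left(C \right)} = 8 + 2 C^{2}$ ($V{\left(C \right)} = 8 + C \left(C + C\right) = 8 + C 2 C = 8 + 2 C^{2}$)
$o{\left(A,u \right)} = 8 + 2 u^{2}$
$R = -5$ ($R = 0 \left(-8\right) - 5 = 0 - 5 = -5$)
$\frac{13}{-422} + \frac{o{\left(19,6 \right)}}{R} = \frac{13}{-422} + \frac{8 + 2 \cdot 6^{2}}{-5} = 13 \left(- \frac{1}{422}\right) + \left(8 + 2 \cdot 36\right) \left(- \frac{1}{5}\right) = - \frac{13}{422} + \left(8 + 72\right) \left(- \frac{1}{5}\right) = - \frac{13}{422} + 80 \left(- \frac{1}{5}\right) = - \frac{13}{422} - 16 = - \frac{6765}{422}$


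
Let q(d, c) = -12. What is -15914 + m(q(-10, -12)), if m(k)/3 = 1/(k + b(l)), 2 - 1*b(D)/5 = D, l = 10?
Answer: -827531/52 ≈ -15914.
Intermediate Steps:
b(D) = 10 - 5*D
m(k) = 3/(-40 + k) (m(k) = 3/(k + (10 - 5*10)) = 3/(k + (10 - 50)) = 3/(k - 40) = 3/(-40 + k))
-15914 + m(q(-10, -12)) = -15914 + 3/(-40 - 12) = -15914 + 3/(-52) = -15914 + 3*(-1/52) = -15914 - 3/52 = -827531/52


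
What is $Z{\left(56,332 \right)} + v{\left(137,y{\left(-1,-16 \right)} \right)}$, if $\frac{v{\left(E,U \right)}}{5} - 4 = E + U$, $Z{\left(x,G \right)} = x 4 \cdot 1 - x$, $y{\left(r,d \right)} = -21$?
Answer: $768$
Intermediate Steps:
$Z{\left(x,G \right)} = 3 x$ ($Z{\left(x,G \right)} = 4 x 1 - x = 4 x - x = 3 x$)
$v{\left(E,U \right)} = 20 + 5 E + 5 U$ ($v{\left(E,U \right)} = 20 + 5 \left(E + U\right) = 20 + \left(5 E + 5 U\right) = 20 + 5 E + 5 U$)
$Z{\left(56,332 \right)} + v{\left(137,y{\left(-1,-16 \right)} \right)} = 3 \cdot 56 + \left(20 + 5 \cdot 137 + 5 \left(-21\right)\right) = 168 + \left(20 + 685 - 105\right) = 168 + 600 = 768$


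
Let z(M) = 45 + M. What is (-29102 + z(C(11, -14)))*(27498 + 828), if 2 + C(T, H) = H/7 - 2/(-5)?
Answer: -4115852778/5 ≈ -8.2317e+8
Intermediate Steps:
C(T, H) = -8/5 + H/7 (C(T, H) = -2 + (H/7 - 2/(-5)) = -2 + (H*(⅐) - 2*(-⅕)) = -2 + (H/7 + ⅖) = -2 + (⅖ + H/7) = -8/5 + H/7)
(-29102 + z(C(11, -14)))*(27498 + 828) = (-29102 + (45 + (-8/5 + (⅐)*(-14))))*(27498 + 828) = (-29102 + (45 + (-8/5 - 2)))*28326 = (-29102 + (45 - 18/5))*28326 = (-29102 + 207/5)*28326 = -145303/5*28326 = -4115852778/5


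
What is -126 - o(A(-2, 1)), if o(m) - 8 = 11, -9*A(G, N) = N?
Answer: -145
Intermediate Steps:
A(G, N) = -N/9
o(m) = 19 (o(m) = 8 + 11 = 19)
-126 - o(A(-2, 1)) = -126 - 1*19 = -126 - 19 = -145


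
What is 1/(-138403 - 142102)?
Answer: -1/280505 ≈ -3.5650e-6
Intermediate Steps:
1/(-138403 - 142102) = 1/(-280505) = -1/280505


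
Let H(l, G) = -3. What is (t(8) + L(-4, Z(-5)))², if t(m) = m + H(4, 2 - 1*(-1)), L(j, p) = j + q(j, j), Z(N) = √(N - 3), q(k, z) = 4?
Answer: 25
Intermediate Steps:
Z(N) = √(-3 + N)
L(j, p) = 4 + j (L(j, p) = j + 4 = 4 + j)
t(m) = -3 + m (t(m) = m - 3 = -3 + m)
(t(8) + L(-4, Z(-5)))² = ((-3 + 8) + (4 - 4))² = (5 + 0)² = 5² = 25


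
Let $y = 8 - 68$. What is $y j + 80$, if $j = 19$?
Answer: $-1060$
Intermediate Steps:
$y = -60$ ($y = 8 - 68 = -60$)
$y j + 80 = \left(-60\right) 19 + 80 = -1140 + 80 = -1060$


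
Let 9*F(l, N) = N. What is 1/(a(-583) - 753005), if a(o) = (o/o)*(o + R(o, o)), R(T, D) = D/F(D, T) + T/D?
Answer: -1/753578 ≈ -1.3270e-6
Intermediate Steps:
F(l, N) = N/9
R(T, D) = T/D + 9*D/T (R(T, D) = D/((T/9)) + T/D = D*(9/T) + T/D = 9*D/T + T/D = T/D + 9*D/T)
a(o) = 10 + o (a(o) = (o/o)*(o + (o/o + 9*o/o)) = 1*(o + (1 + 9)) = 1*(o + 10) = 1*(10 + o) = 10 + o)
1/(a(-583) - 753005) = 1/((10 - 583) - 753005) = 1/(-573 - 753005) = 1/(-753578) = -1/753578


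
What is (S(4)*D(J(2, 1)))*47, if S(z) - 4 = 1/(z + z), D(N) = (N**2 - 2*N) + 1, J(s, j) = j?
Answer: 0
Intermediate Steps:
D(N) = 1 + N**2 - 2*N
S(z) = 4 + 1/(2*z) (S(z) = 4 + 1/(z + z) = 4 + 1/(2*z))
(S(4)*D(J(2, 1)))*47 = ((4 + (1/2)/4)*(1 + 1**2 - 2*1))*47 = ((4 + (1/2)*(1/4))*(1 + 1 - 2))*47 = ((4 + 1/8)*0)*47 = ((33/8)*0)*47 = 0*47 = 0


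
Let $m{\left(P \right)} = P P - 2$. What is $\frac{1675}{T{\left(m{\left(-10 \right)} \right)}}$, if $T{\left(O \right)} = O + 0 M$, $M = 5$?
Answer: $\frac{1675}{98} \approx 17.092$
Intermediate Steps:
$m{\left(P \right)} = -2 + P^{2}$ ($m{\left(P \right)} = P^{2} - 2 = -2 + P^{2}$)
$T{\left(O \right)} = O$ ($T{\left(O \right)} = O + 0 \cdot 5 = O + 0 = O$)
$\frac{1675}{T{\left(m{\left(-10 \right)} \right)}} = \frac{1675}{-2 + \left(-10\right)^{2}} = \frac{1675}{-2 + 100} = \frac{1675}{98}$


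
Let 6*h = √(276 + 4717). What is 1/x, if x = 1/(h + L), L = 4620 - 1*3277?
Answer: 1343 + √4993/6 ≈ 1354.8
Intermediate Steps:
L = 1343 (L = 4620 - 3277 = 1343)
h = √4993/6 (h = √(276 + 4717)/6 = √4993/6 ≈ 11.777)
x = 1/(1343 + √4993/6) (x = 1/(√4993/6 + 1343) = 1/(1343 + √4993/6) ≈ 0.00073813)
1/x = 1/(48348/64926371 - 6*√4993/64926371)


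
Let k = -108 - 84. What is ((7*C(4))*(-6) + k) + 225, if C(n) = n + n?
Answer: -303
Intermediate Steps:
C(n) = 2*n
k = -192
((7*C(4))*(-6) + k) + 225 = ((7*(2*4))*(-6) - 192) + 225 = ((7*8)*(-6) - 192) + 225 = (56*(-6) - 192) + 225 = (-336 - 192) + 225 = -528 + 225 = -303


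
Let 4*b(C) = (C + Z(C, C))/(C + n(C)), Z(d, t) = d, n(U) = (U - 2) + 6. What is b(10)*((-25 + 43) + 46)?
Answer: 40/3 ≈ 13.333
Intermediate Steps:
n(U) = 4 + U (n(U) = (-2 + U) + 6 = 4 + U)
b(C) = C/(2*(4 + 2*C)) (b(C) = ((C + C)/(C + (4 + C)))/4 = ((2*C)/(4 + 2*C))/4 = (2*C/(4 + 2*C))/4 = C/(2*(4 + 2*C)))
b(10)*((-25 + 43) + 46) = ((¼)*10/(2 + 10))*((-25 + 43) + 46) = ((¼)*10/12)*(18 + 46) = ((¼)*10*(1/12))*64 = (5/24)*64 = 40/3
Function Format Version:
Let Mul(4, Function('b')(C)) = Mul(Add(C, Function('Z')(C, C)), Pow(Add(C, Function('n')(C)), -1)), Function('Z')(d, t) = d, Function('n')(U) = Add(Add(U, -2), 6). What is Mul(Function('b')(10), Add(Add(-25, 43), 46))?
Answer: Rational(40, 3) ≈ 13.333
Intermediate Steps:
Function('n')(U) = Add(4, U) (Function('n')(U) = Add(Add(-2, U), 6) = Add(4, U))
Function('b')(C) = Mul(Rational(1, 2), C, Pow(Add(4, Mul(2, C)), -1)) (Function('b')(C) = Mul(Rational(1, 4), Mul(Add(C, C), Pow(Add(C, Add(4, C)), -1))) = Mul(Rational(1, 4), Mul(Mul(2, C), Pow(Add(4, Mul(2, C)), -1))) = Mul(Rational(1, 4), Mul(2, C, Pow(Add(4, Mul(2, C)), -1))) = Mul(Rational(1, 2), C, Pow(Add(4, Mul(2, C)), -1)))
Mul(Function('b')(10), Add(Add(-25, 43), 46)) = Mul(Mul(Rational(1, 4), 10, Pow(Add(2, 10), -1)), Add(Add(-25, 43), 46)) = Mul(Mul(Rational(1, 4), 10, Pow(12, -1)), Add(18, 46)) = Mul(Mul(Rational(1, 4), 10, Rational(1, 12)), 64) = Mul(Rational(5, 24), 64) = Rational(40, 3)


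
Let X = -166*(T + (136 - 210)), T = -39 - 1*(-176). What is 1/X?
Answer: -1/10458 ≈ -9.5621e-5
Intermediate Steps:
T = 137 (T = -39 + 176 = 137)
X = -10458 (X = -166*(137 + (136 - 210)) = -166*(137 - 74) = -166*63 = -10458)
1/X = 1/(-10458) = -1/10458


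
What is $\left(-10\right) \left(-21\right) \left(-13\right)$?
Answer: $-2730$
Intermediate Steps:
$\left(-10\right) \left(-21\right) \left(-13\right) = 210 \left(-13\right) = -2730$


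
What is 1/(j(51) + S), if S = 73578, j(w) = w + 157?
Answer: 1/73786 ≈ 1.3553e-5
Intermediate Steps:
j(w) = 157 + w
1/(j(51) + S) = 1/((157 + 51) + 73578) = 1/(208 + 73578) = 1/73786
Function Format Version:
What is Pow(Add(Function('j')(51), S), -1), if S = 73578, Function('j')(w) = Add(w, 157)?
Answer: Rational(1, 73786) ≈ 1.3553e-5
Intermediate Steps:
Function('j')(w) = Add(157, w)
Pow(Add(Function('j')(51), S), -1) = Pow(Add(Add(157, 51), 73578), -1) = Pow(Add(208, 73578), -1) = Pow(73786, -1) = Rational(1, 73786)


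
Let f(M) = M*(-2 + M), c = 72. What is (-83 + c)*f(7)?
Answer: -385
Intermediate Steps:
(-83 + c)*f(7) = (-83 + 72)*(7*(-2 + 7)) = -77*5 = -11*35 = -385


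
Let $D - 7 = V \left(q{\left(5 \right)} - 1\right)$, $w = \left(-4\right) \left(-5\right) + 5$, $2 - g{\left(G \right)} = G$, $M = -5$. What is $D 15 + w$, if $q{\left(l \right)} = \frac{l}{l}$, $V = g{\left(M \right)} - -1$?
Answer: $130$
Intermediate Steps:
$g{\left(G \right)} = 2 - G$
$w = 25$ ($w = 20 + 5 = 25$)
$V = 8$ ($V = \left(2 - -5\right) - -1 = \left(2 + 5\right) + 1 = 7 + 1 = 8$)
$q{\left(l \right)} = 1$
$D = 7$ ($D = 7 + 8 \left(1 - 1\right) = 7 + 8 \cdot 0 = 7 + 0 = 7$)
$D 15 + w = 7 \cdot 15 + 25 = 105 + 25 = 130$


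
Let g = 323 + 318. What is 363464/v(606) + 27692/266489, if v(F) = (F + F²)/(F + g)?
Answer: 60396778088488/49012923369 ≈ 1232.3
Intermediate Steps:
g = 641
v(F) = (F + F²)/(641 + F) (v(F) = (F + F²)/(F + 641) = (F + F²)/(641 + F))
363464/v(606) + 27692/266489 = 363464/((606*(1 + 606)/(641 + 606))) + 27692/266489 = 363464/((606*607/1247)) + 27692*(1/266489) = 363464/((606*(1/1247)*607)) + 27692/266489 = 363464/(367842/1247) + 27692/266489 = 363464*(1247/367842) + 27692/266489 = 226619804/183921 + 27692/266489 = 60396778088488/49012923369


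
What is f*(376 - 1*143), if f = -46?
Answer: -10718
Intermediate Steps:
f*(376 - 1*143) = -46*(376 - 1*143) = -46*(376 - 143) = -46*233 = -10718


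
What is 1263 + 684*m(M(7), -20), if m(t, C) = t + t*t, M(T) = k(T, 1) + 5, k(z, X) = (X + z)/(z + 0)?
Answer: 1532487/49 ≈ 31275.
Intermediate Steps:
k(z, X) = (X + z)/z
M(T) = 5 + (1 + T)/T (M(T) = (1 + T)/T + 5 = 5 + (1 + T)/T)
m(t, C) = t + t²
1263 + 684*m(M(7), -20) = 1263 + 684*((6 + 1/7)*(1 + (6 + 1/7))) = 1263 + 684*((6 + ⅐)*(1 + (6 + ⅐))) = 1263 + 684*(43*(1 + 43/7)/7) = 1263 + 684*((43/7)*(50/7)) = 1263 + 684*(2150/49) = 1263 + 1470600/49 = 1532487/49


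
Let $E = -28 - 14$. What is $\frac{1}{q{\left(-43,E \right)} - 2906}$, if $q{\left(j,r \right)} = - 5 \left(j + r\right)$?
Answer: $- \frac{1}{2481} \approx -0.00040306$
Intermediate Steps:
$E = -42$ ($E = -28 - 14 = -42$)
$q{\left(j,r \right)} = - 5 j - 5 r$
$\frac{1}{q{\left(-43,E \right)} - 2906} = \frac{1}{\left(\left(-5\right) \left(-43\right) - -210\right) - 2906} = \frac{1}{\left(215 + 210\right) - 2906} = \frac{1}{425 - 2906} = \frac{1}{-2481} = - \frac{1}{2481}$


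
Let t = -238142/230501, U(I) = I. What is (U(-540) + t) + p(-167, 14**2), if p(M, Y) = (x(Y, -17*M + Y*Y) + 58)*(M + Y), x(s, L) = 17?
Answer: 376630993/230501 ≈ 1634.0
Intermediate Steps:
p(M, Y) = 75*M + 75*Y (p(M, Y) = (17 + 58)*(M + Y) = 75*(M + Y) = 75*M + 75*Y)
t = -238142/230501 (t = -238142*1/230501 = -238142/230501 ≈ -1.0331)
(U(-540) + t) + p(-167, 14**2) = (-540 - 238142/230501) + (75*(-167) + 75*14**2) = -124708682/230501 + (-12525 + 75*196) = -124708682/230501 + (-12525 + 14700) = -124708682/230501 + 2175 = 376630993/230501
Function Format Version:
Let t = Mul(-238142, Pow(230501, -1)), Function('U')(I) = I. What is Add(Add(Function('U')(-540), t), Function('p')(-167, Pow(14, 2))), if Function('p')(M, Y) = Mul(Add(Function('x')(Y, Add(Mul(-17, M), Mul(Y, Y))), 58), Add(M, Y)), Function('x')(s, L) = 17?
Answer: Rational(376630993, 230501) ≈ 1634.0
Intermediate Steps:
Function('p')(M, Y) = Add(Mul(75, M), Mul(75, Y)) (Function('p')(M, Y) = Mul(Add(17, 58), Add(M, Y)) = Mul(75, Add(M, Y)) = Add(Mul(75, M), Mul(75, Y)))
t = Rational(-238142, 230501) (t = Mul(-238142, Rational(1, 230501)) = Rational(-238142, 230501) ≈ -1.0331)
Add(Add(Function('U')(-540), t), Function('p')(-167, Pow(14, 2))) = Add(Add(-540, Rational(-238142, 230501)), Add(Mul(75, -167), Mul(75, Pow(14, 2)))) = Add(Rational(-124708682, 230501), Add(-12525, Mul(75, 196))) = Add(Rational(-124708682, 230501), Add(-12525, 14700)) = Add(Rational(-124708682, 230501), 2175) = Rational(376630993, 230501)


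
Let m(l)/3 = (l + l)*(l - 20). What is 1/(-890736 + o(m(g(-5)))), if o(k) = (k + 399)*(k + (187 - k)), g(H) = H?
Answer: -1/675873 ≈ -1.4796e-6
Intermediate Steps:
m(l) = 6*l*(-20 + l) (m(l) = 3*((l + l)*(l - 20)) = 3*((2*l)*(-20 + l)) = 3*(2*l*(-20 + l)) = 6*l*(-20 + l))
o(k) = 74613 + 187*k (o(k) = (399 + k)*187 = 74613 + 187*k)
1/(-890736 + o(m(g(-5)))) = 1/(-890736 + (74613 + 187*(6*(-5)*(-20 - 5)))) = 1/(-890736 + (74613 + 187*(6*(-5)*(-25)))) = 1/(-890736 + (74613 + 187*750)) = 1/(-890736 + (74613 + 140250)) = 1/(-890736 + 214863) = 1/(-675873) = -1/675873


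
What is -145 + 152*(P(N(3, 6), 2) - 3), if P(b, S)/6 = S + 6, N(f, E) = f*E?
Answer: 6695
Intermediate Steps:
N(f, E) = E*f
P(b, S) = 36 + 6*S (P(b, S) = 6*(S + 6) = 6*(6 + S) = 36 + 6*S)
-145 + 152*(P(N(3, 6), 2) - 3) = -145 + 152*((36 + 6*2) - 3) = -145 + 152*((36 + 12) - 3) = -145 + 152*(48 - 3) = -145 + 152*45 = -145 + 6840 = 6695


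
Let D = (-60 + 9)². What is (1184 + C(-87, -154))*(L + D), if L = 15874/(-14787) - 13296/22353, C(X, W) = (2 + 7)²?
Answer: 362282086238435/110177937 ≈ 3.2882e+6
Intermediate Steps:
C(X, W) = 81 (C(X, W) = 9² = 81)
L = -183813158/110177937 (L = 15874*(-1/14787) - 13296*1/22353 = -15874/14787 - 4432/7451 = -183813158/110177937 ≈ -1.6683)
D = 2601 (D = (-51)² = 2601)
(1184 + C(-87, -154))*(L + D) = (1184 + 81)*(-183813158/110177937 + 2601) = 1265*(286389000979/110177937) = 362282086238435/110177937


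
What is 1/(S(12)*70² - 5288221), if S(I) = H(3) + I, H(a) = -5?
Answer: -1/5253921 ≈ -1.9033e-7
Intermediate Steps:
S(I) = -5 + I
1/(S(12)*70² - 5288221) = 1/((-5 + 12)*70² - 5288221) = 1/(7*4900 - 5288221) = 1/(34300 - 5288221) = 1/(-5253921) = -1/5253921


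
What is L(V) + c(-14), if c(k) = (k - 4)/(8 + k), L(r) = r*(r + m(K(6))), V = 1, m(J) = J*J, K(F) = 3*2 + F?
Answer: 148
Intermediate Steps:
K(F) = 6 + F
m(J) = J²
L(r) = r*(144 + r) (L(r) = r*(r + (6 + 6)²) = r*(r + 12²) = r*(r + 144) = r*(144 + r))
c(k) = (-4 + k)/(8 + k)
L(V) + c(-14) = 1*(144 + 1) + (-4 - 14)/(8 - 14) = 1*145 - 18/(-6) = 145 - ⅙*(-18) = 145 + 3 = 148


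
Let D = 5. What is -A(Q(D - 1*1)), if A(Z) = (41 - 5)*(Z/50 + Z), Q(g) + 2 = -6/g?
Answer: 3213/25 ≈ 128.52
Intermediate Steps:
Q(g) = -2 - 6/g
A(Z) = 918*Z/25 (A(Z) = 36*(Z*(1/50) + Z) = 36*(Z/50 + Z) = 36*(51*Z/50) = 918*Z/25)
-A(Q(D - 1*1)) = -918*(-2 - 6/(5 - 1*1))/25 = -918*(-2 - 6/(5 - 1))/25 = -918*(-2 - 6/4)/25 = -918*(-2 - 6*¼)/25 = -918*(-2 - 3/2)/25 = -918*(-7)/(25*2) = -1*(-3213/25) = 3213/25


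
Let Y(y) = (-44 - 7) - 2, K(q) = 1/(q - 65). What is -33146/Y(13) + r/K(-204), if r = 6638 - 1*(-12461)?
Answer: -272261297/53 ≈ -5.1370e+6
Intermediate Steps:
K(q) = 1/(-65 + q)
r = 19099 (r = 6638 + 12461 = 19099)
Y(y) = -53 (Y(y) = -51 - 2 = -53)
-33146/Y(13) + r/K(-204) = -33146/(-53) + 19099/(1/(-65 - 204)) = -33146*(-1/53) + 19099/(1/(-269)) = 33146/53 + 19099/(-1/269) = 33146/53 + 19099*(-269) = 33146/53 - 5137631 = -272261297/53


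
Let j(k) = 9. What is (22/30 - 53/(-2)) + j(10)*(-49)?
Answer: -12413/30 ≈ -413.77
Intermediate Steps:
(22/30 - 53/(-2)) + j(10)*(-49) = (22/30 - 53/(-2)) + 9*(-49) = (22*(1/30) - 53*(-1/2)) - 441 = (11/15 + 53/2) - 441 = 817/30 - 441 = -12413/30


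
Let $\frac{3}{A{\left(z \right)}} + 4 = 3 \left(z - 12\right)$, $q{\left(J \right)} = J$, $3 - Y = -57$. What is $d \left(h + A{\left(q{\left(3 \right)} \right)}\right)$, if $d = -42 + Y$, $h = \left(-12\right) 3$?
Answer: $- \frac{20142}{31} \approx -649.74$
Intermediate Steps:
$Y = 60$ ($Y = 3 - -57 = 3 + 57 = 60$)
$h = -36$
$A{\left(z \right)} = \frac{3}{-40 + 3 z}$ ($A{\left(z \right)} = \frac{3}{-4 + 3 \left(z - 12\right)} = \frac{3}{-4 + 3 \left(-12 + z\right)} = \frac{3}{-4 + \left(-36 + 3 z\right)} = \frac{3}{-40 + 3 z}$)
$d = 18$ ($d = -42 + 60 = 18$)
$d \left(h + A{\left(q{\left(3 \right)} \right)}\right) = 18 \left(-36 + \frac{3}{-40 + 3 \cdot 3}\right) = 18 \left(-36 + \frac{3}{-40 + 9}\right) = 18 \left(-36 + \frac{3}{-31}\right) = 18 \left(-36 + 3 \left(- \frac{1}{31}\right)\right) = 18 \left(-36 - \frac{3}{31}\right) = 18 \left(- \frac{1119}{31}\right) = - \frac{20142}{31}$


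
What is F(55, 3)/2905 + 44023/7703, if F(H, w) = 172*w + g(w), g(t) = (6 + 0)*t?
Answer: 132000217/22377215 ≈ 5.8989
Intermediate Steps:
g(t) = 6*t
F(H, w) = 178*w (F(H, w) = 172*w + 6*w = 178*w)
F(55, 3)/2905 + 44023/7703 = (178*3)/2905 + 44023/7703 = 534*(1/2905) + 44023*(1/7703) = 534/2905 + 44023/7703 = 132000217/22377215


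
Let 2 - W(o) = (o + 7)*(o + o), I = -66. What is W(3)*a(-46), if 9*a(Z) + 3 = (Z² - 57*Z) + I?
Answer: -270802/9 ≈ -30089.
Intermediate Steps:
W(o) = 2 - 2*o*(7 + o) (W(o) = 2 - (o + 7)*(o + o) = 2 - (7 + o)*2*o = 2 - 2*o*(7 + o))
a(Z) = -23/3 - 19*Z/3 + Z²/9 (a(Z) = -⅓ + ((Z² - 57*Z) - 66)/9 = -⅓ + (-66 + Z² - 57*Z)/9 = -⅓ + (-22/3 - 19*Z/3 + Z²/9) = -23/3 - 19*Z/3 + Z²/9)
W(3)*a(-46) = (2 - 14*3 - 2*3²)*(-23/3 - 19/3*(-46) + (⅑)*(-46)²) = (2 - 42 - 2*9)*(-23/3 + 874/3 + (⅑)*2116) = (2 - 42 - 18)*(-23/3 + 874/3 + 2116/9) = -58*4669/9 = -270802/9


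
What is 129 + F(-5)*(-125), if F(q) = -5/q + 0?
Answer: 4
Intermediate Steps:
F(q) = -5/q
129 + F(-5)*(-125) = 129 - 5/(-5)*(-125) = 129 - 5*(-⅕)*(-125) = 129 + 1*(-125) = 129 - 125 = 4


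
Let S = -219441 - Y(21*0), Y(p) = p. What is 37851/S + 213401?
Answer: 15609630330/73147 ≈ 2.1340e+5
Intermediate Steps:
S = -219441 (S = -219441 - 21*0 = -219441 - 1*0 = -219441 + 0 = -219441)
37851/S + 213401 = 37851/(-219441) + 213401 = 37851*(-1/219441) + 213401 = -12617/73147 + 213401 = 15609630330/73147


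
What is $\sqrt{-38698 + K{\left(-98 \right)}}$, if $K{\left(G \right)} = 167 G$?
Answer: $2 i \sqrt{13766} \approx 234.66 i$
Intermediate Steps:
$\sqrt{-38698 + K{\left(-98 \right)}} = \sqrt{-38698 + 167 \left(-98\right)} = \sqrt{-38698 - 16366} = \sqrt{-55064} = 2 i \sqrt{13766}$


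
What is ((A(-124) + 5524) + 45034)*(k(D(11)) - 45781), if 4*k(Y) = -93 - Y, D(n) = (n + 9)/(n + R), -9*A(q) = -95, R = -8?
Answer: -250164616507/108 ≈ -2.3163e+9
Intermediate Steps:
A(q) = 95/9 (A(q) = -⅑*(-95) = 95/9)
D(n) = (9 + n)/(-8 + n) (D(n) = (n + 9)/(n - 8) = (9 + n)/(-8 + n))
k(Y) = -93/4 - Y/4 (k(Y) = (-93 - Y)/4 = -93/4 - Y/4)
((A(-124) + 5524) + 45034)*(k(D(11)) - 45781) = ((95/9 + 5524) + 45034)*((-93/4 - (9 + 11)/(4*(-8 + 11))) - 45781) = (49811/9 + 45034)*((-93/4 - 20/(4*3)) - 45781) = 455117*((-93/4 - 20/12) - 45781)/9 = 455117*((-93/4 - ¼*20/3) - 45781)/9 = 455117*((-93/4 - 5/3) - 45781)/9 = 455117*(-299/12 - 45781)/9 = (455117/9)*(-549671/12) = -250164616507/108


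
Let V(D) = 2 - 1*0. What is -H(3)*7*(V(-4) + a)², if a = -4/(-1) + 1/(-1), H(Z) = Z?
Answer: -525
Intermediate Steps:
V(D) = 2 (V(D) = 2 + 0 = 2)
a = 3 (a = -4*(-1) + 1*(-1) = 4 - 1 = 3)
-H(3)*7*(V(-4) + a)² = -3*7*(2 + 3)² = -21*5² = -21*25 = -1*525 = -525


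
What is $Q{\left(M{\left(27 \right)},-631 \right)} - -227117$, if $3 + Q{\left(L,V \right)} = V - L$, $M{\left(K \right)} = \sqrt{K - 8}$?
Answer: $226483 - \sqrt{19} \approx 2.2648 \cdot 10^{5}$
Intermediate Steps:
$M{\left(K \right)} = \sqrt{-8 + K}$
$Q{\left(L,V \right)} = -3 + V - L$ ($Q{\left(L,V \right)} = -3 - \left(L - V\right) = -3 + V - L$)
$Q{\left(M{\left(27 \right)},-631 \right)} - -227117 = \left(-3 - 631 - \sqrt{-8 + 27}\right) - -227117 = \left(-3 - 631 - \sqrt{19}\right) + 227117 = \left(-634 - \sqrt{19}\right) + 227117 = 226483 - \sqrt{19}$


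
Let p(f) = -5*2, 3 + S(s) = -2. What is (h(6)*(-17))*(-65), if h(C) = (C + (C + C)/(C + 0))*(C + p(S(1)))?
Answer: -35360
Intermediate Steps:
S(s) = -5 (S(s) = -3 - 2 = -5)
p(f) = -10
h(C) = (-10 + C)*(2 + C) (h(C) = (C + (C + C)/(C + 0))*(C - 10) = (C + (2*C)/C)*(-10 + C) = (C + 2)*(-10 + C) = (2 + C)*(-10 + C) = (-10 + C)*(2 + C))
(h(6)*(-17))*(-65) = ((-20 + 6² - 8*6)*(-17))*(-65) = ((-20 + 36 - 48)*(-17))*(-65) = -32*(-17)*(-65) = 544*(-65) = -35360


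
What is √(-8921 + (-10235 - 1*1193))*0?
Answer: 0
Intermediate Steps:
√(-8921 + (-10235 - 1*1193))*0 = √(-8921 + (-10235 - 1193))*0 = √(-8921 - 11428)*0 = √(-20349)*0 = (3*I*√2261)*0 = 0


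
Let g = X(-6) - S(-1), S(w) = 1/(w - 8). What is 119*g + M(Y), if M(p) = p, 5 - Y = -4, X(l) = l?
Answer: -6226/9 ≈ -691.78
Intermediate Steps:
S(w) = 1/(-8 + w)
Y = 9 (Y = 5 - 1*(-4) = 5 + 4 = 9)
g = -53/9 (g = -6 - 1/(-8 - 1) = -6 - 1/(-9) = -6 - 1*(-1/9) = -6 + 1/9 = -53/9 ≈ -5.8889)
119*g + M(Y) = 119*(-53/9) + 9 = -6307/9 + 9 = -6226/9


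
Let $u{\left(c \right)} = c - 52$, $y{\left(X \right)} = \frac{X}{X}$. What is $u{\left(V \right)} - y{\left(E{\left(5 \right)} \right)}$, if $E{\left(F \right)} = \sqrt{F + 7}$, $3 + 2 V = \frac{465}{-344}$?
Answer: $- \frac{37961}{688} \approx -55.176$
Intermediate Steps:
$V = - \frac{1497}{688}$ ($V = - \frac{3}{2} + \frac{465 \frac{1}{-344}}{2} = - \frac{3}{2} + \frac{465 \left(- \frac{1}{344}\right)}{2} = - \frac{3}{2} + \frac{1}{2} \left(- \frac{465}{344}\right) = - \frac{3}{2} - \frac{465}{688} = - \frac{1497}{688} \approx -2.1759$)
$E{\left(F \right)} = \sqrt{7 + F}$
$y{\left(X \right)} = 1$
$u{\left(c \right)} = -52 + c$
$u{\left(V \right)} - y{\left(E{\left(5 \right)} \right)} = \left(-52 - \frac{1497}{688}\right) - 1 = - \frac{37273}{688} - 1 = - \frac{37961}{688}$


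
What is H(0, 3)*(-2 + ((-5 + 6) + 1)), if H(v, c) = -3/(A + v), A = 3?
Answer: 0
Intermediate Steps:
H(v, c) = -3/(3 + v)
H(0, 3)*(-2 + ((-5 + 6) + 1)) = (-3/(3 + 0))*(-2 + ((-5 + 6) + 1)) = (-3/3)*(-2 + (1 + 1)) = (-3*⅓)*(-2 + 2) = -1*0 = 0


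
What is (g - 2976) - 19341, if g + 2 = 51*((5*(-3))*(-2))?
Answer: -20789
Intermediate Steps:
g = 1528 (g = -2 + 51*((5*(-3))*(-2)) = -2 + 51*(-15*(-2)) = -2 + 51*30 = -2 + 1530 = 1528)
(g - 2976) - 19341 = (1528 - 2976) - 19341 = -1448 - 19341 = -20789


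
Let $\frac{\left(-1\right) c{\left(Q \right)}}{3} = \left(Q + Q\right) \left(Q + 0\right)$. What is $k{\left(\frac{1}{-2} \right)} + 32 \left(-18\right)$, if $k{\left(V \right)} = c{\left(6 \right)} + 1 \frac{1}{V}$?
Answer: $-794$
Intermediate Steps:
$c{\left(Q \right)} = - 6 Q^{2}$ ($c{\left(Q \right)} = - 3 \left(Q + Q\right) \left(Q + 0\right) = - 3 \cdot 2 Q Q = - 3 \cdot 2 Q^{2} = - 6 Q^{2}$)
$k{\left(V \right)} = -216 + \frac{1}{V}$ ($k{\left(V \right)} = - 6 \cdot 6^{2} + 1 \frac{1}{V} = \left(-6\right) 36 + \frac{1}{V} = -216 + \frac{1}{V}$)
$k{\left(\frac{1}{-2} \right)} + 32 \left(-18\right) = \left(-216 + \frac{1}{\frac{1}{-2}}\right) + 32 \left(-18\right) = \left(-216 + \frac{1}{- \frac{1}{2}}\right) - 576 = \left(-216 - 2\right) - 576 = -218 - 576 = -794$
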